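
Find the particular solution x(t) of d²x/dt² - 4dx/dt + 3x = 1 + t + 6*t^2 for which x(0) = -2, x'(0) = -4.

x = 59/9 - 8*exp(t) + 2*t**2 - 5*exp(3*t)/9 + 17*t/3

Characteristic equation r² - 4r + 3 = 0 factors as (r - 1)(r - 3) = 0, so r = 1, 3.
Hence x_h = C1*exp(t) + C2*exp(3*t).
For the particular solution try x_p = A0 + A1*t + A2*t^2. Substituting and matching coefficients of each power of t gives A0 = 59/9, A1 = 17/3, A2 = 2, so x_p = 59/9 + 2*t^2 + 17*t/3.
General solution: x = 59/9 + 2*t^2 + 17*t/3 + C1*exp(t) + C2*exp(3*t).
Apply the initial conditions: x(0) = 59/9 + C1 + C2 = -2 and x'(0) = 17/3 + C1 + 3*C2 = -4. Solving gives C1 = -8, C2 = -5/9.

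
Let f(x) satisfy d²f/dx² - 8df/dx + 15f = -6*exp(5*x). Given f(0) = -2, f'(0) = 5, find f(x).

f = -9*exp(3*x) + 7*exp(5*x) - 3*x*exp(5*x)

Characteristic equation r² - 8r + 15 = 0 factors as (r - 3)(r - 5) = 0, so r = 3, 5.
Hence f_h = C1*exp(3*x) + C2*exp(5*x).
Since exp(5*x) solves the homogeneous equation (r = 5 is a root of multiplicity 1), multiply the trial by x. Try f_p = A*x*exp(5*x). Substituting into the equation and dividing by exp(5*x) gives A = -3, so f_p = -3*x*exp(5*x).
General solution: f = C1*exp(3*x) + C2*exp(5*x) - 3*x*exp(5*x).
Apply the initial conditions: f(0) = C1 + C2 = -2 and f'(0) = -3 + 3*C1 + 5*C2 = 5. Solving gives C1 = -9, C2 = 7.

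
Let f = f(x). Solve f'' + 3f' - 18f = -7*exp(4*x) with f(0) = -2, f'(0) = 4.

f = -107*exp(-6*x)/90 - 7*exp(4*x)/10 - exp(3*x)/9

Characteristic equation r² + 3r - 18 = 0 factors as (r + 6)(r - 3) = 0, so r = -6, 3.
Hence f_h = C1*exp(-6*x) + C2*exp(3*x).
Try f_p = A*exp(4*x). Substituting into the equation and dividing by exp(4*x) gives A = -7/10, so f_p = -7*exp(4*x)/10.
General solution: f = -7*exp(4*x)/10 + C1*exp(-6*x) + C2*exp(3*x).
Apply the initial conditions: f(0) = -7/10 + C1 + C2 = -2 and f'(0) = -14/5 - 6*C1 + 3*C2 = 4. Solving gives C1 = -107/90, C2 = -1/9.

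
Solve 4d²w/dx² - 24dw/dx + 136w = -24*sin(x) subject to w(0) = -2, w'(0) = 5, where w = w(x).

Divide through by 4: w'' - 6w' + 34w = -6*sin(x).
Characteristic equation r² - 6r + 34 = 0 has discriminant (-6)² - 4·(34) = -100 < 0, so r = 3 ± 5i.
Hence w_h = C1*cos(5*x)*exp(3*x) + C2*exp(3*x)*sin(5*x).
Try w_p = A*cos(x) + B*sin(x). Substituting and equating the coefficients of cos(x) and sin(x) gives A = -4/125, B = -22/125, so w_p = -22*sin(x)/125 - 4*cos(x)/125.
General solution: w = -22*sin(x)/125 - 4*cos(x)/125 + C1*cos(5*x)*exp(3*x) + C2*exp(3*x)*sin(5*x).
Apply the initial conditions: w(0) = -4/125 + C1 = -2 and w'(0) = -22/125 + 3*C1 + 5*C2 = 5. Solving gives C1 = -246/125, C2 = 277/125.

w = -22*sin(x)/125 - 4*cos(x)/125 - 246*cos(5*x)*exp(3*x)/125 + 277*exp(3*x)*sin(5*x)/125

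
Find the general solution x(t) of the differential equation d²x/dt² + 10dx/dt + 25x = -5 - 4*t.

Characteristic equation r² + 10r + 25 = 0 has discriminant (10)² - 4·(25) = 0, so r = -5 is a repeated root.
Hence x_h = (C1 + C2*t)*exp(-5*t).
For the particular solution try x_p = A0 + A1*t. Substituting and matching coefficients of each power of t gives A0 = -17/125, A1 = -4/25, so x_p = -17/125 - 4*t/25.

x = -17/125 - 4*t/25 + C1*exp(-5*t) + C2*t*exp(-5*t)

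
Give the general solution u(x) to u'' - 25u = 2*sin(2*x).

u = -2*sin(2*x)/29 + C1*exp(5*x) + C2*exp(-5*x)

Characteristic equation r² - 25 = 0 factors as (r - 5)(r + 5) = 0, so r = 5, -5.
Hence u_h = C1*exp(5*x) + C2*exp(-5*x).
Try u_p = A*cos(2*x) + B*sin(2*x). Substituting and equating the coefficients of cos(2x) and sin(2x) gives A = 0, B = -2/29, so u_p = -2*sin(2*x)/29.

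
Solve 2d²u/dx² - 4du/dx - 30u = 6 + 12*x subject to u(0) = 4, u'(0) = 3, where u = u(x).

Divide through by 2: u'' - 2u' - 15u = 3 + 6*x.
Characteristic equation r² - 2r - 15 = 0 factors as (r + 3)(r - 5) = 0, so r = -3, 5.
Hence u_h = C1*exp(-3*x) + C2*exp(5*x).
For the particular solution try u_p = A0 + A1*x. Substituting and matching coefficients of each power of x gives A0 = -11/75, A1 = -2/5, so u_p = -11/75 - 2*x/5.
General solution: u = -11/75 - 2*x/5 + C1*exp(-3*x) + C2*exp(5*x).
Apply the initial conditions: u(0) = -11/75 + C1 + C2 = 4 and u'(0) = -2/5 - 3*C1 + 5*C2 = 3. Solving gives C1 = 13/6, C2 = 99/50.

u = -11/75 - 2*x/5 + 13*exp(-3*x)/6 + 99*exp(5*x)/50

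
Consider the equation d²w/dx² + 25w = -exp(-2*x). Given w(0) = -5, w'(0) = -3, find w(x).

Characteristic equation r² + 25 = 0 has discriminant (0)² - 4·(25) = -100 < 0, so r = ± 5i.
Hence w_h = C1*cos(5*x) + C2*sin(5*x).
Try w_p = A*exp(-2*x). Substituting into the equation and dividing by exp(-2*x) gives A = -1/29, so w_p = -exp(-2*x)/29.
General solution: w = -exp(-2*x)/29 + C1*cos(5*x) + C2*sin(5*x).
Apply the initial conditions: w(0) = -1/29 + C1 = -5 and w'(0) = 2/29 + 5*C2 = -3. Solving gives C1 = -144/29, C2 = -89/145.

w = -144*cos(5*x)/29 - 89*sin(5*x)/145 - exp(-2*x)/29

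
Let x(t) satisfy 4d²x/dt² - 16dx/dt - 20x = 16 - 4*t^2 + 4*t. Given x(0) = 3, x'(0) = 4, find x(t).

Divide through by 4: x'' - 4x' - 5x = 4 + t - t^2.
Characteristic equation r² - 4r - 5 = 0 factors as (r + 1)(r - 5) = 0, so r = -1, 5.
Hence x_h = C1*exp(-t) + C2*exp(5*t).
For the particular solution try x_p = A0 + A1*t + A2*t^2. Substituting and matching coefficients of each power of t gives A0 = -38/125, A1 = -13/25, A2 = 1/5, so x_p = -38/125 - 13*t/25 + t^2/5.
General solution: x = -38/125 - 13*t/25 + t^2/5 + C1*exp(-t) + C2*exp(5*t).
Apply the initial conditions: x(0) = -38/125 + C1 + C2 = 3 and x'(0) = -13/25 - C1 + 5*C2 = 4. Solving gives C1 = 2, C2 = 163/125.

x = -38/125 + 2*exp(-t) - 13*t/25 + t**2/5 + 163*exp(5*t)/125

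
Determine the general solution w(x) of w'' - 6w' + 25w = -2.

w = -2/25 + C1*cos(4*x)*exp(3*x) + C2*exp(3*x)*sin(4*x)

Characteristic equation r² - 6r + 25 = 0 has discriminant (-6)² - 4·(25) = -64 < 0, so r = 3 ± 4i.
Hence w_h = C1*cos(4*x)*exp(3*x) + C2*exp(3*x)*sin(4*x).
For the particular solution try w_p = A0. Substituting and matching coefficients of each power of x gives A0 = -2/25, so w_p = -2/25.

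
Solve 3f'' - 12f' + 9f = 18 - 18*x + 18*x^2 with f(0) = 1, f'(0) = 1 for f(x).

f = 46/9 - 5*exp(x) + 2*x**2 + 8*exp(3*x)/9 + 10*x/3

Divide through by 3: f'' - 4f' + 3f = 6 - 6*x + 6*x^2.
Characteristic equation r² - 4r + 3 = 0 factors as (r - 1)(r - 3) = 0, so r = 1, 3.
Hence f_h = C1*exp(x) + C2*exp(3*x).
For the particular solution try f_p = A0 + A1*x + A2*x^2. Substituting and matching coefficients of each power of x gives A0 = 46/9, A1 = 10/3, A2 = 2, so f_p = 46/9 + 2*x^2 + 10*x/3.
General solution: f = 46/9 + 2*x^2 + 10*x/3 + C1*exp(x) + C2*exp(3*x).
Apply the initial conditions: f(0) = 46/9 + C1 + C2 = 1 and f'(0) = 10/3 + C1 + 3*C2 = 1. Solving gives C1 = -5, C2 = 8/9.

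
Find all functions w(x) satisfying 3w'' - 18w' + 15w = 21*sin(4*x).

w = -77*sin(4*x)/697 + 168*cos(4*x)/697 + C1*exp(x) + C2*exp(5*x)

Divide through by 3: w'' - 6w' + 5w = 7*sin(4*x).
Characteristic equation r² - 6r + 5 = 0 factors as (r - 1)(r - 5) = 0, so r = 1, 5.
Hence w_h = C1*exp(x) + C2*exp(5*x).
Try w_p = A*cos(4*x) + B*sin(4*x). Substituting and equating the coefficients of cos(4x) and sin(4x) gives A = 168/697, B = -77/697, so w_p = -77*sin(4*x)/697 + 168*cos(4*x)/697.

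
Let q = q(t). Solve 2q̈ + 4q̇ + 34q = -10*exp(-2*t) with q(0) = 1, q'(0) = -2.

Divide through by 2: q'' + 2q' + 17q = -5*exp(-2*t).
Characteristic equation r² + 2r + 17 = 0 has discriminant (2)² - 4·(17) = -64 < 0, so r = -1 ± 4i.
Hence q_h = C1*cos(4*t)*exp(-t) + C2*exp(-t)*sin(4*t).
Try q_p = A*exp(-2*t). Substituting into the equation and dividing by exp(-2*t) gives A = -5/17, so q_p = -5*exp(-2*t)/17.
General solution: q = -5*exp(-2*t)/17 + C1*cos(4*t)*exp(-t) + C2*exp(-t)*sin(4*t).
Apply the initial conditions: q(0) = -5/17 + C1 = 1 and q'(0) = 10/17 - C1 + 4*C2 = -2. Solving gives C1 = 22/17, C2 = -11/34.

q = -5*exp(-2*t)/17 - 11*exp(-t)*sin(4*t)/34 + 22*cos(4*t)*exp(-t)/17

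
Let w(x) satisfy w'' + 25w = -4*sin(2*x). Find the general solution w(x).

Characteristic equation r² + 25 = 0 has discriminant (0)² - 4·(25) = -100 < 0, so r = ± 5i.
Hence w_h = C1*cos(5*x) + C2*sin(5*x).
Try w_p = A*cos(2*x) + B*sin(2*x). Substituting and equating the coefficients of cos(2x) and sin(2x) gives A = 0, B = -4/21, so w_p = -4*sin(2*x)/21.

w = -4*sin(2*x)/21 + C1*cos(5*x) + C2*sin(5*x)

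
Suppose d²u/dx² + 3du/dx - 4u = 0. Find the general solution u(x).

Characteristic equation r² + 3r - 4 = 0 factors as (r - 1)(r + 4) = 0, so r = 1, -4.
Hence u_h = C1*exp(x) + C2*exp(-4*x).

u = C1*exp(x) + C2*exp(-4*x)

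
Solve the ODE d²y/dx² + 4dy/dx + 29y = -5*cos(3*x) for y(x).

y = -25*cos(3*x)/136 - 15*sin(3*x)/136 + C1*cos(5*x)*exp(-2*x) + C2*exp(-2*x)*sin(5*x)

Characteristic equation r² + 4r + 29 = 0 has discriminant (4)² - 4·(29) = -100 < 0, so r = -2 ± 5i.
Hence y_h = C1*cos(5*x)*exp(-2*x) + C2*exp(-2*x)*sin(5*x).
Try y_p = A*cos(3*x) + B*sin(3*x). Substituting and equating the coefficients of cos(3x) and sin(3x) gives A = -25/136, B = -15/136, so y_p = -25*cos(3*x)/136 - 15*sin(3*x)/136.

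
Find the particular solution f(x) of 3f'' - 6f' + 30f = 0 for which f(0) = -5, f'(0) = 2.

f = -5*cos(3*x)*exp(x) + 7*exp(x)*sin(3*x)/3

Divide through by 3: f'' - 2f' + 10f = 0.
Characteristic equation r² - 2r + 10 = 0 has discriminant (-2)² - 4·(10) = -36 < 0, so r = 1 ± 3i.
Hence f_h = C1*cos(3*x)*exp(x) + C2*exp(x)*sin(3*x).
Apply the initial conditions: f(0) = C1 = -5 and f'(0) = C1 + 3*C2 = 2. Solving gives C1 = -5, C2 = 7/3.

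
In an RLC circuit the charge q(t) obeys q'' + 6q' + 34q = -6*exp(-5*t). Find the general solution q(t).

q = -6*exp(-5*t)/29 + C1*cos(5*t)*exp(-3*t) + C2*exp(-3*t)*sin(5*t)

Characteristic equation r² + 6r + 34 = 0 has discriminant (6)² - 4·(34) = -100 < 0, so r = -3 ± 5i.
Hence q_h = C1*cos(5*t)*exp(-3*t) + C2*exp(-3*t)*sin(5*t).
Try q_p = A*exp(-5*t). Substituting into the equation and dividing by exp(-5*t) gives A = -6/29, so q_p = -6*exp(-5*t)/29.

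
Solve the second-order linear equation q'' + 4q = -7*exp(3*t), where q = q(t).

q = -7*exp(3*t)/13 + C1*cos(2*t) + C2*sin(2*t)

Characteristic equation r² + 4 = 0 has discriminant (0)² - 4·(4) = -16 < 0, so r = ± 2i.
Hence q_h = C1*cos(2*t) + C2*sin(2*t).
Try q_p = A*exp(3*t). Substituting into the equation and dividing by exp(3*t) gives A = -7/13, so q_p = -7*exp(3*t)/13.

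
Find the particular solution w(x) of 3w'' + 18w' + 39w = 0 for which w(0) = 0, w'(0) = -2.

w = -exp(-3*x)*sin(2*x)

Divide through by 3: w'' + 6w' + 13w = 0.
Characteristic equation r² + 6r + 13 = 0 has discriminant (6)² - 4·(13) = -16 < 0, so r = -3 ± 2i.
Hence w_h = C1*cos(2*x)*exp(-3*x) + C2*exp(-3*x)*sin(2*x).
Apply the initial conditions: w(0) = C1 = 0 and w'(0) = -3*C1 + 2*C2 = -2. Solving gives C1 = 0, C2 = -1.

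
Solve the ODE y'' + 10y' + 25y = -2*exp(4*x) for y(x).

y = -2*exp(4*x)/81 + C1*exp(-5*x) + C2*x*exp(-5*x)

Characteristic equation r² + 10r + 25 = 0 has discriminant (10)² - 4·(25) = 0, so r = -5 is a repeated root.
Hence y_h = (C1 + C2*x)*exp(-5*x).
Try y_p = A*exp(4*x). Substituting into the equation and dividing by exp(4*x) gives A = -2/81, so y_p = -2*exp(4*x)/81.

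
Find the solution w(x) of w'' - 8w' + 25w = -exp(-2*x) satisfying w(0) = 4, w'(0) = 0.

w = -exp(-2*x)/45 - 242*exp(4*x)*sin(3*x)/45 + 181*cos(3*x)*exp(4*x)/45

Characteristic equation r² - 8r + 25 = 0 has discriminant (-8)² - 4·(25) = -36 < 0, so r = 4 ± 3i.
Hence w_h = C1*cos(3*x)*exp(4*x) + C2*exp(4*x)*sin(3*x).
Try w_p = A*exp(-2*x). Substituting into the equation and dividing by exp(-2*x) gives A = -1/45, so w_p = -exp(-2*x)/45.
General solution: w = -exp(-2*x)/45 + C1*cos(3*x)*exp(4*x) + C2*exp(4*x)*sin(3*x).
Apply the initial conditions: w(0) = -1/45 + C1 = 4 and w'(0) = 2/45 + 3*C2 + 4*C1 = 0. Solving gives C1 = 181/45, C2 = -242/45.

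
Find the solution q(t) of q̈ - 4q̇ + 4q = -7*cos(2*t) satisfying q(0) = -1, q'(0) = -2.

q = -exp(2*t) + 7*sin(2*t)/8 - 7*t*exp(2*t)/4

Characteristic equation r² - 4r + 4 = 0 has discriminant (-4)² - 4·(4) = 0, so r = 2 is a repeated root.
Hence q_h = (C1 + C2*t)*exp(2*t).
Try q_p = A*cos(2*t) + B*sin(2*t). Substituting and equating the coefficients of cos(2t) and sin(2t) gives A = 0, B = 7/8, so q_p = 7*sin(2*t)/8.
General solution: q = 7*sin(2*t)/8 + C1*exp(2*t) + C2*t*exp(2*t).
Apply the initial conditions: q(0) = C1 = -1 and q'(0) = 7/4 + C2 + 2*C1 = -2. Solving gives C1 = -1, C2 = -7/4.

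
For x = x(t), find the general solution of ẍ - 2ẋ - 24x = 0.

Characteristic equation r² - 2r - 24 = 0 factors as (r - 6)(r + 4) = 0, so r = 6, -4.
Hence x_h = C1*exp(6*t) + C2*exp(-4*t).

x = C1*exp(6*t) + C2*exp(-4*t)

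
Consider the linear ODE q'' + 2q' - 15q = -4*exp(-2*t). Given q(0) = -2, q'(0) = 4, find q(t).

q = -17*exp(-5*t)/12 - 17*exp(3*t)/20 + 4*exp(-2*t)/15

Characteristic equation r² + 2r - 15 = 0 factors as (r - 3)(r + 5) = 0, so r = 3, -5.
Hence q_h = C1*exp(3*t) + C2*exp(-5*t).
Try q_p = A*exp(-2*t). Substituting into the equation and dividing by exp(-2*t) gives A = 4/15, so q_p = 4*exp(-2*t)/15.
General solution: q = 4*exp(-2*t)/15 + C1*exp(3*t) + C2*exp(-5*t).
Apply the initial conditions: q(0) = 4/15 + C1 + C2 = -2 and q'(0) = -8/15 - 5*C2 + 3*C1 = 4. Solving gives C1 = -17/20, C2 = -17/12.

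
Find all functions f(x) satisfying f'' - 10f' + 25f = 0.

f = C1*exp(5*x) + C2*x*exp(5*x)

Characteristic equation r² - 10r + 25 = 0 has discriminant (-10)² - 4·(25) = 0, so r = 5 is a repeated root.
Hence f_h = (C1 + C2*x)*exp(5*x).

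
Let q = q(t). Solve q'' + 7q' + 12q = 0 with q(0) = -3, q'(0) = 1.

q = -11*exp(-3*t) + 8*exp(-4*t)

Characteristic equation r² + 7r + 12 = 0 factors as (r + 3)(r + 4) = 0, so r = -3, -4.
Hence q_h = C1*exp(-3*t) + C2*exp(-4*t).
Apply the initial conditions: q(0) = C1 + C2 = -3 and q'(0) = -4*C2 - 3*C1 = 1. Solving gives C1 = -11, C2 = 8.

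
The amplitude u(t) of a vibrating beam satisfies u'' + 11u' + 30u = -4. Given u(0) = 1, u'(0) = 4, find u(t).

u = -2/15 - 29*exp(-6*t)/3 + 54*exp(-5*t)/5

Characteristic equation r² + 11r + 30 = 0 factors as (r + 5)(r + 6) = 0, so r = -5, -6.
Hence u_h = C1*exp(-5*t) + C2*exp(-6*t).
For the particular solution try u_p = A0. Substituting and matching coefficients of each power of t gives A0 = -2/15, so u_p = -2/15.
General solution: u = -2/15 + C1*exp(-5*t) + C2*exp(-6*t).
Apply the initial conditions: u(0) = -2/15 + C1 + C2 = 1 and u'(0) = -6*C2 - 5*C1 = 4. Solving gives C1 = 54/5, C2 = -29/3.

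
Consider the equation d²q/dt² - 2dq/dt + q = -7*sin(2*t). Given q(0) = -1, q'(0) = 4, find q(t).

Characteristic equation r² - 2r + 1 = 0 has discriminant (-2)² - 4·(1) = 0, so r = 1 is a repeated root.
Hence q_h = (C1 + C2*t)*exp(t).
Try q_p = A*cos(2*t) + B*sin(2*t). Substituting and equating the coefficients of cos(2t) and sin(2t) gives A = -28/25, B = 21/25, so q_p = -28*cos(2*t)/25 + 21*sin(2*t)/25.
General solution: q = -28*cos(2*t)/25 + 21*sin(2*t)/25 + C1*exp(t) + C2*t*exp(t).
Apply the initial conditions: q(0) = -28/25 + C1 = -1 and q'(0) = 42/25 + C1 + C2 = 4. Solving gives C1 = 3/25, C2 = 11/5.

q = -28*cos(2*t)/25 + 3*exp(t)/25 + 21*sin(2*t)/25 + 11*t*exp(t)/5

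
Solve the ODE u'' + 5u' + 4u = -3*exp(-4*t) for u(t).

Characteristic equation r² + 5r + 4 = 0 factors as (r + 4)(r + 1) = 0, so r = -4, -1.
Hence u_h = C1*exp(-4*t) + C2*exp(-t).
Since exp(-4*t) solves the homogeneous equation (r = -4 is a root of multiplicity 1), multiply the trial by t. Try u_p = A*t*exp(-4*t). Substituting into the equation and dividing by exp(-4*t) gives A = 1, so u_p = t*exp(-4*t).

u = C1*exp(-4*t) + C2*exp(-t) + t*exp(-4*t)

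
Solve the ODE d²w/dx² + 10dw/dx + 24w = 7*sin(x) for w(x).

w = -70*cos(x)/629 + 161*sin(x)/629 + C1*exp(-6*x) + C2*exp(-4*x)

Characteristic equation r² + 10r + 24 = 0 factors as (r + 6)(r + 4) = 0, so r = -6, -4.
Hence w_h = C1*exp(-6*x) + C2*exp(-4*x).
Try w_p = A*cos(x) + B*sin(x). Substituting and equating the coefficients of cos(x) and sin(x) gives A = -70/629, B = 161/629, so w_p = -70*cos(x)/629 + 161*sin(x)/629.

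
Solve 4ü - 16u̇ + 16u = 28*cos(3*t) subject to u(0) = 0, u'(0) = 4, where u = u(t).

u = -84*sin(3*t)/169 - 35*cos(3*t)/169 + 35*exp(2*t)/169 + 66*t*exp(2*t)/13

Divide through by 4: u'' - 4u' + 4u = 7*cos(3*t).
Characteristic equation r² - 4r + 4 = 0 has discriminant (-4)² - 4·(4) = 0, so r = 2 is a repeated root.
Hence u_h = (C1 + C2*t)*exp(2*t).
Try u_p = A*cos(3*t) + B*sin(3*t). Substituting and equating the coefficients of cos(3t) and sin(3t) gives A = -35/169, B = -84/169, so u_p = -84*sin(3*t)/169 - 35*cos(3*t)/169.
General solution: u = -84*sin(3*t)/169 - 35*cos(3*t)/169 + C1*exp(2*t) + C2*t*exp(2*t).
Apply the initial conditions: u(0) = -35/169 + C1 = 0 and u'(0) = -252/169 + C2 + 2*C1 = 4. Solving gives C1 = 35/169, C2 = 66/13.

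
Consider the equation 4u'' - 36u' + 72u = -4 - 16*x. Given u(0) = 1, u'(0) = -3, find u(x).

Divide through by 4: u'' - 9u' + 18u = -1 - 4*x.
Characteristic equation r² - 9r + 18 = 0 factors as (r - 3)(r - 6) = 0, so r = 3, 6.
Hence u_h = C1*exp(3*x) + C2*exp(6*x).
For the particular solution try u_p = A0 + A1*x. Substituting and matching coefficients of each power of x gives A0 = -1/6, A1 = -2/9, so u_p = -1/6 - 2*x/9.
General solution: u = -1/6 - 2*x/9 + C1*exp(3*x) + C2*exp(6*x).
Apply the initial conditions: u(0) = -1/6 + C1 + C2 = 1 and u'(0) = -2/9 + 3*C1 + 6*C2 = -3. Solving gives C1 = 88/27, C2 = -113/54.

u = -1/6 - 113*exp(6*x)/54 - 2*x/9 + 88*exp(3*x)/27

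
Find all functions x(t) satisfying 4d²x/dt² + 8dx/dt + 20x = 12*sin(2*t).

x = -12*cos(2*t)/17 + 3*sin(2*t)/17 + C1*cos(2*t)*exp(-t) + C2*exp(-t)*sin(2*t)

Divide through by 4: x'' + 2x' + 5x = 3*sin(2*t).
Characteristic equation r² + 2r + 5 = 0 has discriminant (2)² - 4·(5) = -16 < 0, so r = -1 ± 2i.
Hence x_h = C1*cos(2*t)*exp(-t) + C2*exp(-t)*sin(2*t).
Try x_p = A*cos(2*t) + B*sin(2*t). Substituting and equating the coefficients of cos(2t) and sin(2t) gives A = -12/17, B = 3/17, so x_p = -12*cos(2*t)/17 + 3*sin(2*t)/17.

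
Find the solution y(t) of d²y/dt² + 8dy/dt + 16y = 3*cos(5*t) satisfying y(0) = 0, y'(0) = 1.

y = -27*cos(5*t)/1681 + 27*exp(-4*t)/1681 + 120*sin(5*t)/1681 + 29*t*exp(-4*t)/41

Characteristic equation r² + 8r + 16 = 0 has discriminant (8)² - 4·(16) = 0, so r = -4 is a repeated root.
Hence y_h = (C1 + C2*t)*exp(-4*t).
Try y_p = A*cos(5*t) + B*sin(5*t). Substituting and equating the coefficients of cos(5t) and sin(5t) gives A = -27/1681, B = 120/1681, so y_p = -27*cos(5*t)/1681 + 120*sin(5*t)/1681.
General solution: y = -27*cos(5*t)/1681 + 120*sin(5*t)/1681 + C1*exp(-4*t) + C2*t*exp(-4*t).
Apply the initial conditions: y(0) = -27/1681 + C1 = 0 and y'(0) = 600/1681 + C2 - 4*C1 = 1. Solving gives C1 = 27/1681, C2 = 29/41.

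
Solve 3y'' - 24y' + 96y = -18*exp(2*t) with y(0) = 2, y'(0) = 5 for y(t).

Divide through by 3: y'' - 8y' + 32y = -6*exp(2*t).
Characteristic equation r² - 8r + 32 = 0 has discriminant (-8)² - 4·(32) = -64 < 0, so r = 4 ± 4i.
Hence y_h = C1*cos(4*t)*exp(4*t) + C2*exp(4*t)*sin(4*t).
Try y_p = A*exp(2*t). Substituting into the equation and dividing by exp(2*t) gives A = -3/10, so y_p = -3*exp(2*t)/10.
General solution: y = -3*exp(2*t)/10 + C1*cos(4*t)*exp(4*t) + C2*exp(4*t)*sin(4*t).
Apply the initial conditions: y(0) = -3/10 + C1 = 2 and y'(0) = -3/5 + 4*C1 + 4*C2 = 5. Solving gives C1 = 23/10, C2 = -9/10.

y = -3*exp(2*t)/10 - 9*exp(4*t)*sin(4*t)/10 + 23*cos(4*t)*exp(4*t)/10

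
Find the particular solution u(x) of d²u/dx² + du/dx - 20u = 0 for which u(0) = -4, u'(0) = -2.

u = -22*exp(4*x)/9 - 14*exp(-5*x)/9

Characteristic equation r² + r - 20 = 0 factors as (r + 5)(r - 4) = 0, so r = -5, 4.
Hence u_h = C1*exp(-5*x) + C2*exp(4*x).
Apply the initial conditions: u(0) = C1 + C2 = -4 and u'(0) = -5*C1 + 4*C2 = -2. Solving gives C1 = -14/9, C2 = -22/9.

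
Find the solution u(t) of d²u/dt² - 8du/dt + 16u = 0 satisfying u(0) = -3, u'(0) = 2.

Characteristic equation r² - 8r + 16 = 0 has discriminant (-8)² - 4·(16) = 0, so r = 4 is a repeated root.
Hence u_h = (C1 + C2*t)*exp(4*t).
Apply the initial conditions: u(0) = C1 = -3 and u'(0) = C2 + 4*C1 = 2. Solving gives C1 = -3, C2 = 14.

u = -3*exp(4*t) + 14*t*exp(4*t)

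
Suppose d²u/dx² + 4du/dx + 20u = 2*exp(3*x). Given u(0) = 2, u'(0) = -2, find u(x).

u = 2*exp(3*x)/41 + 18*exp(-2*x)*sin(4*x)/41 + 80*cos(4*x)*exp(-2*x)/41

Characteristic equation r² + 4r + 20 = 0 has discriminant (4)² - 4·(20) = -64 < 0, so r = -2 ± 4i.
Hence u_h = C1*cos(4*x)*exp(-2*x) + C2*exp(-2*x)*sin(4*x).
Try u_p = A*exp(3*x). Substituting into the equation and dividing by exp(3*x) gives A = 2/41, so u_p = 2*exp(3*x)/41.
General solution: u = 2*exp(3*x)/41 + C1*cos(4*x)*exp(-2*x) + C2*exp(-2*x)*sin(4*x).
Apply the initial conditions: u(0) = 2/41 + C1 = 2 and u'(0) = 6/41 - 2*C1 + 4*C2 = -2. Solving gives C1 = 80/41, C2 = 18/41.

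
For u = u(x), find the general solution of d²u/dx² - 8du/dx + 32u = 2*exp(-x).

u = 2*exp(-x)/41 + C1*cos(4*x)*exp(4*x) + C2*exp(4*x)*sin(4*x)

Characteristic equation r² - 8r + 32 = 0 has discriminant (-8)² - 4·(32) = -64 < 0, so r = 4 ± 4i.
Hence u_h = C1*cos(4*x)*exp(4*x) + C2*exp(4*x)*sin(4*x).
Try u_p = A*exp(-x). Substituting into the equation and dividing by exp(-x) gives A = 2/41, so u_p = 2*exp(-x)/41.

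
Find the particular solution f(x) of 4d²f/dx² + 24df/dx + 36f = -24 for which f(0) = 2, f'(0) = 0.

f = -2/3 + 8*exp(-3*x)/3 + 8*x*exp(-3*x)

Divide through by 4: f'' + 6f' + 9f = -6.
Characteristic equation r² + 6r + 9 = 0 has discriminant (6)² - 4·(9) = 0, so r = -3 is a repeated root.
Hence f_h = (C1 + C2*x)*exp(-3*x).
For the particular solution try f_p = A0. Substituting and matching coefficients of each power of x gives A0 = -2/3, so f_p = -2/3.
General solution: f = -2/3 + C1*exp(-3*x) + C2*x*exp(-3*x).
Apply the initial conditions: f(0) = -2/3 + C1 = 2 and f'(0) = C2 - 3*C1 = 0. Solving gives C1 = 8/3, C2 = 8.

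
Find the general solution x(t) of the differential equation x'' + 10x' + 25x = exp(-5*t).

x = C1*exp(-5*t) + t**2*exp(-5*t)/2 + C2*t*exp(-5*t)

Characteristic equation r² + 10r + 25 = 0 has discriminant (10)² - 4·(25) = 0, so r = -5 is a repeated root.
Hence x_h = (C1 + C2*t)*exp(-5*t).
Since exp(-5*t) solves the homogeneous equation (r = -5 is a root of multiplicity 2), multiply the trial by t^2. Try x_p = A*t^2*exp(-5*t). Substituting into the equation and dividing by exp(-5*t) gives A = 1/2, so x_p = t^2*exp(-5*t)/2.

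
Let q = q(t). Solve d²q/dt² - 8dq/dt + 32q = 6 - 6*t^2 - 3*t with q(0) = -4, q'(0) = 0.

Characteristic equation r² - 8r + 32 = 0 has discriminant (-8)² - 4·(32) = -64 < 0, so r = 4 ± 4i.
Hence q_h = C1*cos(4*t)*exp(4*t) + C2*exp(4*t)*sin(4*t).
For the particular solution try q_p = A0 + A1*t + A2*t^2. Substituting and matching coefficients of each power of t gives A0 = 39/256, A1 = -3/16, A2 = -3/16, so q_p = 39/256 - 3*t/16 - 3*t^2/16.
General solution: q = 39/256 - 3*t/16 - 3*t^2/16 + C1*cos(4*t)*exp(4*t) + C2*exp(4*t)*sin(4*t).
Apply the initial conditions: q(0) = 39/256 + C1 = -4 and q'(0) = -3/16 + 4*C1 + 4*C2 = 0. Solving gives C1 = -1063/256, C2 = 1075/256.

q = 39/256 - 3*t/16 - 3*t**2/16 - 1063*cos(4*t)*exp(4*t)/256 + 1075*exp(4*t)*sin(4*t)/256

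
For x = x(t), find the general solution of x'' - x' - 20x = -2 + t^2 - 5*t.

x = 329/4000 - t**2/20 + 51*t/200 + C1*exp(5*t) + C2*exp(-4*t)

Characteristic equation r² - r - 20 = 0 factors as (r - 5)(r + 4) = 0, so r = 5, -4.
Hence x_h = C1*exp(5*t) + C2*exp(-4*t).
For the particular solution try x_p = A0 + A1*t + A2*t^2. Substituting and matching coefficients of each power of t gives A0 = 329/4000, A1 = 51/200, A2 = -1/20, so x_p = 329/4000 - t^2/20 + 51*t/200.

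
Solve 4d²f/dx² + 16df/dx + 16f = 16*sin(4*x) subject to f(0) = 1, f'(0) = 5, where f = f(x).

Divide through by 4: f'' + 4f' + 4f = 4*sin(4*x).
Characteristic equation r² + 4r + 4 = 0 has discriminant (4)² - 4·(4) = 0, so r = -2 is a repeated root.
Hence f_h = (C1 + C2*x)*exp(-2*x).
Try f_p = A*cos(4*x) + B*sin(4*x). Substituting and equating the coefficients of cos(4x) and sin(4x) gives A = -4/25, B = -3/25, so f_p = -4*cos(4*x)/25 - 3*sin(4*x)/25.
General solution: f = -4*cos(4*x)/25 - 3*sin(4*x)/25 + C1*exp(-2*x) + C2*x*exp(-2*x).
Apply the initial conditions: f(0) = -4/25 + C1 = 1 and f'(0) = -12/25 + C2 - 2*C1 = 5. Solving gives C1 = 29/25, C2 = 39/5.

f = -4*cos(4*x)/25 - 3*sin(4*x)/25 + 29*exp(-2*x)/25 + 39*x*exp(-2*x)/5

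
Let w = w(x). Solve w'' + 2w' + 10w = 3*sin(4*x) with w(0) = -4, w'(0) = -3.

w = -9*sin(4*x)/50 - 6*cos(4*x)/25 - 151*exp(-x)*sin(3*x)/75 - 94*cos(3*x)*exp(-x)/25

Characteristic equation r² + 2r + 10 = 0 has discriminant (2)² - 4·(10) = -36 < 0, so r = -1 ± 3i.
Hence w_h = C1*cos(3*x)*exp(-x) + C2*exp(-x)*sin(3*x).
Try w_p = A*cos(4*x) + B*sin(4*x). Substituting and equating the coefficients of cos(4x) and sin(4x) gives A = -6/25, B = -9/50, so w_p = -9*sin(4*x)/50 - 6*cos(4*x)/25.
General solution: w = -9*sin(4*x)/50 - 6*cos(4*x)/25 + C1*cos(3*x)*exp(-x) + C2*exp(-x)*sin(3*x).
Apply the initial conditions: w(0) = -6/25 + C1 = -4 and w'(0) = -18/25 - C1 + 3*C2 = -3. Solving gives C1 = -94/25, C2 = -151/75.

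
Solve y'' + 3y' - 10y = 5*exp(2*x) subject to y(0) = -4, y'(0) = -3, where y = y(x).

y = -166*exp(2*x)/49 - 30*exp(-5*x)/49 + 5*x*exp(2*x)/7

Characteristic equation r² + 3r - 10 = 0 factors as (r - 2)(r + 5) = 0, so r = 2, -5.
Hence y_h = C1*exp(2*x) + C2*exp(-5*x).
Since exp(2*x) solves the homogeneous equation (r = 2 is a root of multiplicity 1), multiply the trial by x. Try y_p = A*x*exp(2*x). Substituting into the equation and dividing by exp(2*x) gives A = 5/7, so y_p = 5*x*exp(2*x)/7.
General solution: y = C1*exp(2*x) + C2*exp(-5*x) + 5*x*exp(2*x)/7.
Apply the initial conditions: y(0) = C1 + C2 = -4 and y'(0) = 5/7 - 5*C2 + 2*C1 = -3. Solving gives C1 = -166/49, C2 = -30/49.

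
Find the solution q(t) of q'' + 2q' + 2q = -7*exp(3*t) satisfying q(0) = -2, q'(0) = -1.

q = -7*exp(3*t)/17 - 27*cos(t)*exp(-t)/17 - 23*exp(-t)*sin(t)/17

Characteristic equation r² + 2r + 2 = 0 has discriminant (2)² - 4·(2) = -4 < 0, so r = -1 ± i.
Hence q_h = C1*cos(t)*exp(-t) + C2*exp(-t)*sin(t).
Try q_p = A*exp(3*t). Substituting into the equation and dividing by exp(3*t) gives A = -7/17, so q_p = -7*exp(3*t)/17.
General solution: q = -7*exp(3*t)/17 + C1*cos(t)*exp(-t) + C2*exp(-t)*sin(t).
Apply the initial conditions: q(0) = -7/17 + C1 = -2 and q'(0) = -21/17 + C2 - C1 = -1. Solving gives C1 = -27/17, C2 = -23/17.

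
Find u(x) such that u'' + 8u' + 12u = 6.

Characteristic equation r² + 8r + 12 = 0 factors as (r + 6)(r + 2) = 0, so r = -6, -2.
Hence u_h = C1*exp(-6*x) + C2*exp(-2*x).
For the particular solution try u_p = A0. Substituting and matching coefficients of each power of x gives A0 = 1/2, so u_p = 1/2.

u = 1/2 + C1*exp(-6*x) + C2*exp(-2*x)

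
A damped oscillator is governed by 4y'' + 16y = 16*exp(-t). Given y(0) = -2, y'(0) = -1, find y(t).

y = -14*cos(2*t)/5 - sin(2*t)/10 + 4*exp(-t)/5

Divide through by 4: y'' + 4y = 4*exp(-t).
Characteristic equation r² + 4 = 0 has discriminant (0)² - 4·(4) = -16 < 0, so r = ± 2i.
Hence y_h = C1*cos(2*t) + C2*sin(2*t).
Try y_p = A*exp(-t). Substituting into the equation and dividing by exp(-t) gives A = 4/5, so y_p = 4*exp(-t)/5.
General solution: y = 4*exp(-t)/5 + C1*cos(2*t) + C2*sin(2*t).
Apply the initial conditions: y(0) = 4/5 + C1 = -2 and y'(0) = -4/5 + 2*C2 = -1. Solving gives C1 = -14/5, C2 = -1/10.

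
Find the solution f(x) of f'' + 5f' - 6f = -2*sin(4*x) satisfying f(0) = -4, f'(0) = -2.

f = -450*exp(x)/119 - 24*exp(-6*x)/91 + 10*cos(4*x)/221 + 11*sin(4*x)/221

Characteristic equation r² + 5r - 6 = 0 factors as (r - 1)(r + 6) = 0, so r = 1, -6.
Hence f_h = C1*exp(x) + C2*exp(-6*x).
Try f_p = A*cos(4*x) + B*sin(4*x). Substituting and equating the coefficients of cos(4x) and sin(4x) gives A = 10/221, B = 11/221, so f_p = 10*cos(4*x)/221 + 11*sin(4*x)/221.
General solution: f = 10*cos(4*x)/221 + 11*sin(4*x)/221 + C1*exp(x) + C2*exp(-6*x).
Apply the initial conditions: f(0) = 10/221 + C1 + C2 = -4 and f'(0) = 44/221 + C1 - 6*C2 = -2. Solving gives C1 = -450/119, C2 = -24/91.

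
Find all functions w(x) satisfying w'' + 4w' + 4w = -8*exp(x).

Characteristic equation r² + 4r + 4 = 0 has discriminant (4)² - 4·(4) = 0, so r = -2 is a repeated root.
Hence w_h = (C1 + C2*x)*exp(-2*x).
Try w_p = A*exp(x). Substituting into the equation and dividing by exp(x) gives A = -8/9, so w_p = -8*exp(x)/9.

w = -8*exp(x)/9 + C1*exp(-2*x) + C2*x*exp(-2*x)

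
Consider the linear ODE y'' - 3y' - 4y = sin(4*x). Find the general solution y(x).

y = -5*sin(4*x)/136 + 3*cos(4*x)/136 + C1*exp(-x) + C2*exp(4*x)

Characteristic equation r² - 3r - 4 = 0 factors as (r + 1)(r - 4) = 0, so r = -1, 4.
Hence y_h = C1*exp(-x) + C2*exp(4*x).
Try y_p = A*cos(4*x) + B*sin(4*x). Substituting and equating the coefficients of cos(4x) and sin(4x) gives A = 3/136, B = -5/136, so y_p = -5*sin(4*x)/136 + 3*cos(4*x)/136.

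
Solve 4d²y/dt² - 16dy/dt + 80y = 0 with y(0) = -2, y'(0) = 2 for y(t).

y = -2*cos(4*t)*exp(2*t) + 3*exp(2*t)*sin(4*t)/2

Divide through by 4: y'' - 4y' + 20y = 0.
Characteristic equation r² - 4r + 20 = 0 has discriminant (-4)² - 4·(20) = -64 < 0, so r = 2 ± 4i.
Hence y_h = C1*cos(4*t)*exp(2*t) + C2*exp(2*t)*sin(4*t).
Apply the initial conditions: y(0) = C1 = -2 and y'(0) = 2*C1 + 4*C2 = 2. Solving gives C1 = -2, C2 = 3/2.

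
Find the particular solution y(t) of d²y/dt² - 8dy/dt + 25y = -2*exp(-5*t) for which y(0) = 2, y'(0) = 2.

Characteristic equation r² - 8r + 25 = 0 has discriminant (-8)² - 4·(25) = -36 < 0, so r = 4 ± 3i.
Hence y_h = C1*cos(3*t)*exp(4*t) + C2*exp(4*t)*sin(3*t).
Try y_p = A*exp(-5*t). Substituting into the equation and dividing by exp(-5*t) gives A = -1/45, so y_p = -exp(-5*t)/45.
General solution: y = -exp(-5*t)/45 + C1*cos(3*t)*exp(4*t) + C2*exp(4*t)*sin(3*t).
Apply the initial conditions: y(0) = -1/45 + C1 = 2 and y'(0) = 1/9 + 3*C2 + 4*C1 = 2. Solving gives C1 = 91/45, C2 = -31/15.

y = -exp(-5*t)/45 - 31*exp(4*t)*sin(3*t)/15 + 91*cos(3*t)*exp(4*t)/45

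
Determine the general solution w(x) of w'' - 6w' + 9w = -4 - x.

Characteristic equation r² - 6r + 9 = 0 has discriminant (-6)² - 4·(9) = 0, so r = 3 is a repeated root.
Hence w_h = (C1 + C2*x)*exp(3*x).
For the particular solution try w_p = A0 + A1*x. Substituting and matching coefficients of each power of x gives A0 = -14/27, A1 = -1/9, so w_p = -14/27 - x/9.

w = -14/27 - x/9 + C1*exp(3*x) + C2*x*exp(3*x)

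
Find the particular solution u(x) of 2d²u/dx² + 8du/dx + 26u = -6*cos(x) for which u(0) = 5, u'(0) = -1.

u = -9*cos(x)/40 - 3*sin(x)/40 + 127*exp(-2*x)*sin(3*x)/40 + 209*cos(3*x)*exp(-2*x)/40

Divide through by 2: u'' + 4u' + 13u = -3*cos(x).
Characteristic equation r² + 4r + 13 = 0 has discriminant (4)² - 4·(13) = -36 < 0, so r = -2 ± 3i.
Hence u_h = C1*cos(3*x)*exp(-2*x) + C2*exp(-2*x)*sin(3*x).
Try u_p = A*cos(x) + B*sin(x). Substituting and equating the coefficients of cos(x) and sin(x) gives A = -9/40, B = -3/40, so u_p = -9*cos(x)/40 - 3*sin(x)/40.
General solution: u = -9*cos(x)/40 - 3*sin(x)/40 + C1*cos(3*x)*exp(-2*x) + C2*exp(-2*x)*sin(3*x).
Apply the initial conditions: u(0) = -9/40 + C1 = 5 and u'(0) = -3/40 - 2*C1 + 3*C2 = -1. Solving gives C1 = 209/40, C2 = 127/40.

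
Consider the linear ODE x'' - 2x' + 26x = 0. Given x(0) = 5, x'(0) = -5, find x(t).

Characteristic equation r² - 2r + 26 = 0 has discriminant (-2)² - 4·(26) = -100 < 0, so r = 1 ± 5i.
Hence x_h = C1*cos(5*t)*exp(t) + C2*exp(t)*sin(5*t).
Apply the initial conditions: x(0) = C1 = 5 and x'(0) = C1 + 5*C2 = -5. Solving gives C1 = 5, C2 = -2.

x = -2*exp(t)*sin(5*t) + 5*cos(5*t)*exp(t)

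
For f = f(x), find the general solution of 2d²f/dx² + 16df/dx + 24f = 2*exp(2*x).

f = exp(2*x)/32 + C1*exp(-2*x) + C2*exp(-6*x)

Divide through by 2: f'' + 8f' + 12f = exp(2*x).
Characteristic equation r² + 8r + 12 = 0 factors as (r + 2)(r + 6) = 0, so r = -2, -6.
Hence f_h = C1*exp(-2*x) + C2*exp(-6*x).
Try f_p = A*exp(2*x). Substituting into the equation and dividing by exp(2*x) gives A = 1/32, so f_p = exp(2*x)/32.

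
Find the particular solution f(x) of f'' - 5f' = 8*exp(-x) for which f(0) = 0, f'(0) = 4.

Characteristic equation r² - 5r = 0 factors as (r - 5)r = 0, so r = 5, 0.
Hence f_h = C1*exp(5*x) + C2.
Try f_p = A*exp(-x). Substituting into the equation and dividing by exp(-x) gives A = 4/3, so f_p = 4*exp(-x)/3.
General solution: f = C2 + 4*exp(-x)/3 + C1*exp(5*x).
Apply the initial conditions: f(0) = 4/3 + C1 + C2 = 0 and f'(0) = -4/3 + 5*C1 = 4. Solving gives C1 = 16/15, C2 = -12/5.

f = -12/5 + 4*exp(-x)/3 + 16*exp(5*x)/15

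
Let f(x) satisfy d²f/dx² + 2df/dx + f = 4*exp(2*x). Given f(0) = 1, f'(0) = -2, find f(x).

f = 4*exp(2*x)/9 + 5*exp(-x)/9 - 7*x*exp(-x)/3

Characteristic equation r² + 2r + 1 = 0 has discriminant (2)² - 4·(1) = 0, so r = -1 is a repeated root.
Hence f_h = (C1 + C2*x)*exp(-x).
Try f_p = A*exp(2*x). Substituting into the equation and dividing by exp(2*x) gives A = 4/9, so f_p = 4*exp(2*x)/9.
General solution: f = 4*exp(2*x)/9 + C1*exp(-x) + C2*x*exp(-x).
Apply the initial conditions: f(0) = 4/9 + C1 = 1 and f'(0) = 8/9 + C2 - C1 = -2. Solving gives C1 = 5/9, C2 = -7/3.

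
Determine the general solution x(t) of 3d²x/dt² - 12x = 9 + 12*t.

Divide through by 3: x'' - 4x = 3 + 4*t.
Characteristic equation r² - 4 = 0 factors as (r - 2)(r + 2) = 0, so r = 2, -2.
Hence x_h = C1*exp(2*t) + C2*exp(-2*t).
For the particular solution try x_p = A0 + A1*t. Substituting and matching coefficients of each power of t gives A0 = -3/4, A1 = -1, so x_p = -3/4 - t.

x = -3/4 - t + C1*exp(2*t) + C2*exp(-2*t)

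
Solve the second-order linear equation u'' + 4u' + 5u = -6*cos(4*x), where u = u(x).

u = -96*sin(4*x)/377 + 66*cos(4*x)/377 + C1*cos(x)*exp(-2*x) + C2*exp(-2*x)*sin(x)

Characteristic equation r² + 4r + 5 = 0 has discriminant (4)² - 4·(5) = -4 < 0, so r = -2 ± i.
Hence u_h = C1*cos(x)*exp(-2*x) + C2*exp(-2*x)*sin(x).
Try u_p = A*cos(4*x) + B*sin(4*x). Substituting and equating the coefficients of cos(4x) and sin(4x) gives A = 66/377, B = -96/377, so u_p = -96*sin(4*x)/377 + 66*cos(4*x)/377.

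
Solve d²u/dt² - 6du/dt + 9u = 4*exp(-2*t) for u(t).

Characteristic equation r² - 6r + 9 = 0 has discriminant (-6)² - 4·(9) = 0, so r = 3 is a repeated root.
Hence u_h = (C1 + C2*t)*exp(3*t).
Try u_p = A*exp(-2*t). Substituting into the equation and dividing by exp(-2*t) gives A = 4/25, so u_p = 4*exp(-2*t)/25.

u = 4*exp(-2*t)/25 + C1*exp(3*t) + C2*t*exp(3*t)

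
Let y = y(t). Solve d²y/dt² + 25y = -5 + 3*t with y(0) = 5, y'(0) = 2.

y = -1/5 + 3*t/25 + 26*cos(5*t)/5 + 47*sin(5*t)/125

Characteristic equation r² + 25 = 0 has discriminant (0)² - 4·(25) = -100 < 0, so r = ± 5i.
Hence y_h = C1*cos(5*t) + C2*sin(5*t).
For the particular solution try y_p = A0 + A1*t. Substituting and matching coefficients of each power of t gives A0 = -1/5, A1 = 3/25, so y_p = -1/5 + 3*t/25.
General solution: y = -1/5 + 3*t/25 + C1*cos(5*t) + C2*sin(5*t).
Apply the initial conditions: y(0) = -1/5 + C1 = 5 and y'(0) = 3/25 + 5*C2 = 2. Solving gives C1 = 26/5, C2 = 47/125.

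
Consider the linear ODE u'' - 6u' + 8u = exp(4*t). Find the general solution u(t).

Characteristic equation r² - 6r + 8 = 0 factors as (r - 4)(r - 2) = 0, so r = 4, 2.
Hence u_h = C1*exp(4*t) + C2*exp(2*t).
Since exp(4*t) solves the homogeneous equation (r = 4 is a root of multiplicity 1), multiply the trial by t. Try u_p = A*t*exp(4*t). Substituting into the equation and dividing by exp(4*t) gives A = 1/2, so u_p = t*exp(4*t)/2.

u = C1*exp(4*t) + C2*exp(2*t) + t*exp(4*t)/2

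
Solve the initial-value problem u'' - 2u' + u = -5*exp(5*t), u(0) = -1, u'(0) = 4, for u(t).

u = -11*exp(t)/16 - 5*exp(5*t)/16 + 25*t*exp(t)/4

Characteristic equation r² - 2r + 1 = 0 has discriminant (-2)² - 4·(1) = 0, so r = 1 is a repeated root.
Hence u_h = (C1 + C2*t)*exp(t).
Try u_p = A*exp(5*t). Substituting into the equation and dividing by exp(5*t) gives A = -5/16, so u_p = -5*exp(5*t)/16.
General solution: u = -5*exp(5*t)/16 + C1*exp(t) + C2*t*exp(t).
Apply the initial conditions: u(0) = -5/16 + C1 = -1 and u'(0) = -25/16 + C1 + C2 = 4. Solving gives C1 = -11/16, C2 = 25/4.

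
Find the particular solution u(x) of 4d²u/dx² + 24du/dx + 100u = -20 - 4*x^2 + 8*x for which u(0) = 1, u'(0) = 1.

Divide through by 4: u'' + 6u' + 25u = -5 - x^2 + 2*x.
Characteristic equation r² + 6r + 25 = 0 has discriminant (6)² - 4·(25) = -64 < 0, so r = -3 ± 4i.
Hence u_h = C1*cos(4*x)*exp(-3*x) + C2*exp(-3*x)*sin(4*x).
For the particular solution try u_p = A0 + A1*x + A2*x^2. Substituting and matching coefficients of each power of x gives A0 = -3447/15625, A1 = 62/625, A2 = -1/25, so u_p = -3447/15625 - x^2/25 + 62*x/625.
General solution: u = -3447/15625 - x^2/25 + 62*x/625 + C1*cos(4*x)*exp(-3*x) + C2*exp(-3*x)*sin(4*x).
Apply the initial conditions: u(0) = -3447/15625 + C1 = 1 and u'(0) = 62/625 - 3*C1 + 4*C2 = 1. Solving gives C1 = 19072/15625, C2 = 71291/62500.

u = -3447/15625 - x**2/25 + 62*x/625 + 19072*cos(4*x)*exp(-3*x)/15625 + 71291*exp(-3*x)*sin(4*x)/62500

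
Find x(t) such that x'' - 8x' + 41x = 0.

Characteristic equation r² - 8r + 41 = 0 has discriminant (-8)² - 4·(41) = -100 < 0, so r = 4 ± 5i.
Hence x_h = C1*cos(5*t)*exp(4*t) + C2*exp(4*t)*sin(5*t).

x = C1*cos(5*t)*exp(4*t) + C2*exp(4*t)*sin(5*t)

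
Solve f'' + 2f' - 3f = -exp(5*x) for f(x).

f = -exp(5*x)/32 + C1*exp(-3*x) + C2*exp(x)

Characteristic equation r² + 2r - 3 = 0 factors as (r + 3)(r - 1) = 0, so r = -3, 1.
Hence f_h = C1*exp(-3*x) + C2*exp(x).
Try f_p = A*exp(5*x). Substituting into the equation and dividing by exp(5*x) gives A = -1/32, so f_p = -exp(5*x)/32.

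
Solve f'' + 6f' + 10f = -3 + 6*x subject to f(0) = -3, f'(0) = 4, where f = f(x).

Characteristic equation r² + 6r + 10 = 0 has discriminant (6)² - 4·(10) = -4 < 0, so r = -3 ± i.
Hence f_h = C1*cos(x)*exp(-3*x) + C2*exp(-3*x)*sin(x).
For the particular solution try f_p = A0 + A1*x. Substituting and matching coefficients of each power of x gives A0 = -33/50, A1 = 3/5, so f_p = -33/50 + 3*x/5.
General solution: f = -33/50 + 3*x/5 + C1*cos(x)*exp(-3*x) + C2*exp(-3*x)*sin(x).
Apply the initial conditions: f(0) = -33/50 + C1 = -3 and f'(0) = 3/5 + C2 - 3*C1 = 4. Solving gives C1 = -117/50, C2 = -181/50.

f = -33/50 + 3*x/5 - 181*exp(-3*x)*sin(x)/50 - 117*cos(x)*exp(-3*x)/50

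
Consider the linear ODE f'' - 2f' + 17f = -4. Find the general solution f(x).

f = -4/17 + C1*cos(4*x)*exp(x) + C2*exp(x)*sin(4*x)

Characteristic equation r² - 2r + 17 = 0 has discriminant (-2)² - 4·(17) = -64 < 0, so r = 1 ± 4i.
Hence f_h = C1*cos(4*x)*exp(x) + C2*exp(x)*sin(4*x).
For the particular solution try f_p = A0. Substituting and matching coefficients of each power of x gives A0 = -4/17, so f_p = -4/17.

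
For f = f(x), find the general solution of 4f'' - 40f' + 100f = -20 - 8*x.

f = -29/125 - 2*x/25 + C1*exp(5*x) + C2*x*exp(5*x)

Divide through by 4: f'' - 10f' + 25f = -5 - 2*x.
Characteristic equation r² - 10r + 25 = 0 has discriminant (-10)² - 4·(25) = 0, so r = 5 is a repeated root.
Hence f_h = (C1 + C2*x)*exp(5*x).
For the particular solution try f_p = A0 + A1*x. Substituting and matching coefficients of each power of x gives A0 = -29/125, A1 = -2/25, so f_p = -29/125 - 2*x/25.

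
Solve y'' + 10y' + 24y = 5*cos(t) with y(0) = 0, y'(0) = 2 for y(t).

Characteristic equation r² + 10r + 24 = 0 factors as (r + 6)(r + 4) = 0, so r = -6, -4.
Hence y_h = C1*exp(-6*t) + C2*exp(-4*t).
Try y_p = A*cos(t) + B*sin(t). Substituting and equating the coefficients of cos(t) and sin(t) gives A = 115/629, B = 50/629, so y_p = 50*sin(t)/629 + 115*cos(t)/629.
General solution: y = 50*sin(t)/629 + 115*cos(t)/629 + C1*exp(-6*t) + C2*exp(-4*t).
Apply the initial conditions: y(0) = 115/629 + C1 + C2 = 0 and y'(0) = 50/629 - 6*C1 - 4*C2 = 2. Solving gives C1 = -22/37, C2 = 7/17.

y = -22*exp(-6*t)/37 + 7*exp(-4*t)/17 + 50*sin(t)/629 + 115*cos(t)/629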